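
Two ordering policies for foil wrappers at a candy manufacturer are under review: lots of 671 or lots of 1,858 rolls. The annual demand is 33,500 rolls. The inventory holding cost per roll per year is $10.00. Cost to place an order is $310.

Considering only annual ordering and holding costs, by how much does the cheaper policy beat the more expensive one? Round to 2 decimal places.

$3,952.56

TC(Q) = (D/Q)S + (Q/2)H
TC(671) = (33,500/671)×310 + (671/2)×10 = $18,831.90
TC(1,858) = (33,500/1,858)×310 + (1,858/2)×10 = $14,879.34
Cheaper: Q = 1,858.  Difference = $3,952.56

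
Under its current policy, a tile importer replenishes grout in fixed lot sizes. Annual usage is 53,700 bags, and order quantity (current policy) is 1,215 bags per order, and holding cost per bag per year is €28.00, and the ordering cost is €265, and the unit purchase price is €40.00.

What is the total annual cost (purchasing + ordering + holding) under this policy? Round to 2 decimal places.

Ordering: D/Q × S = 53,700/1,215 × €265 = €11,712.35
Holding:  Q/2 × H = 1,215/2 × €28 = €17,010.00
Purchase cost = D·C = 53,700 × 40 = €2,148,000.00
Total = €11,712.35 + €17,010.00 + €2,148,000.00 = €2,176,722.35

€2,176,722.35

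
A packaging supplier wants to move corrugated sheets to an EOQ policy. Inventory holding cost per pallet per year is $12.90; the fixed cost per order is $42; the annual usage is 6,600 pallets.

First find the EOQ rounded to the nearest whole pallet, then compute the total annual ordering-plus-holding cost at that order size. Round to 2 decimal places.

$2,674.28

2DS/H = 2·6,600·42/12.9 = 42,976.74
EOQ = √42,976.74 ≈ 207.31 → Q = 207 pallets
Orders/yr = 6,600/207 = 31.884; ordering cost = 31.884 × $42 = $1,339.13
Average inventory = 207/2 = 103.5; holding cost = 103.5 × $12.9 = $1,335.15
Total = $1,339.13 + $1,335.15 = $2,674.28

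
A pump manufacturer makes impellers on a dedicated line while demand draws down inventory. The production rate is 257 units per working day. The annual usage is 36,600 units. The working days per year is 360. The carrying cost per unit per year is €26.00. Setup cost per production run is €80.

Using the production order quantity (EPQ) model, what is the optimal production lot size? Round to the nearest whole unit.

610 units

d = 36,600/360 = 101.6667 units/day;  effective holding cost H(1 − d/p) = 26·(1 − 101.6667/257) = 15.71466
Q* = √(2DS / H_eff) = √(2·36,600·80 / 15.71466) ≈ 610.45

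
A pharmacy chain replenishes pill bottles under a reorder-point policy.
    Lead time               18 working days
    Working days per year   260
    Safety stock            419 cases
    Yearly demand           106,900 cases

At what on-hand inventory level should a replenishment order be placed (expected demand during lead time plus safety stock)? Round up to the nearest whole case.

7,820 cases

Daily demand d = 106,900 / 260 = 411.154 cases/day
Demand during lead time = 411.154 × 18 = 7,400.77
Reorder point = 7,400.77 + 419 = 7,819.77 → round up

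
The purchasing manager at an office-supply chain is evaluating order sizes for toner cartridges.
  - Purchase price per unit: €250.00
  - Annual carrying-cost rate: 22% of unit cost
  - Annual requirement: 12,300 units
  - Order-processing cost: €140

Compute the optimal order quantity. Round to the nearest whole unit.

Holding cost per unit per year: H = 22% × €250 = €55.0000
2DS/H = 2·12,300·140/55 = 62,618.18
EOQ = √62,618.18 ≈ 250.24

250 units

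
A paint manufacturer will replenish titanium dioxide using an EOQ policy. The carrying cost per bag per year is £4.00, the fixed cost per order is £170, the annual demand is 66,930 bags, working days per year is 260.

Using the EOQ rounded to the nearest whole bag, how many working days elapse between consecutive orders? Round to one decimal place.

EOQ = √(2DS/H) = √(2 × 66,930 × 170 / 4)
    = √(5,689,050.00) ≈ 2,385.17 → Q = 2,385 bags
Cycle time = (working days × Q)/D = (260 × 2,385) / 66,930 = 9.265 days

9.3 days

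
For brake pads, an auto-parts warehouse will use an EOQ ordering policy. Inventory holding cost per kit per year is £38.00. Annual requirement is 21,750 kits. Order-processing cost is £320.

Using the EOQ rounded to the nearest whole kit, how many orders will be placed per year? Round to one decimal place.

EOQ = √(2DS/H) = √(2 × 21,750 × 320 / 38)
    = √(366,315.79) ≈ 605.24 → Q = 605
Orders per year = D/Q = 21,750 / 605 = 35.950

36.0 orders per year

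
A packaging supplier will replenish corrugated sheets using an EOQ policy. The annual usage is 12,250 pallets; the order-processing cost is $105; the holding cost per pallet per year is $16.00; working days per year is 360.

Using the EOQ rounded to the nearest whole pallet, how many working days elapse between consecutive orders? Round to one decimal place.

11.8 days

Optimal lot size Q* = (2 × 12,250 × $105 / $16)^½ ≈ 400.98 → Q = 401 pallets
Days between orders = 360 / (D/Q) = 360 / 30.549 ≈ 11.784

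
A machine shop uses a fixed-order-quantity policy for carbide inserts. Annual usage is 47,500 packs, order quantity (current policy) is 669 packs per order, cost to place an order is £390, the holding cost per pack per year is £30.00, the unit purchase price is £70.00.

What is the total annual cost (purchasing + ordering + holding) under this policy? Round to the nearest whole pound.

£3,362,726

Annual ordering cost = (D/Q)·S = (47,500/669) × 390 = £27,690.58
Annual holding cost  = (Q/2)·H = (669/2) × 30 = £10,035.00
Purchase cost = D·C = 47,500 × 70 = £3,325,000.00
Total = £27,690.58 + £10,035.00 + £3,325,000.00 = £3,362,725.58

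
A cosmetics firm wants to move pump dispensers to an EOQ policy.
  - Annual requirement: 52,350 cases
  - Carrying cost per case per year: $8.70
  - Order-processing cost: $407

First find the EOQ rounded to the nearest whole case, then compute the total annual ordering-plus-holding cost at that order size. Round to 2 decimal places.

$19,254.41

2DS/H = 2·52,350·407/8.7 = 4,898,034.48
EOQ = √4,898,034.48 ≈ 2,213.15 → Q = 2,213 cases
Orders/yr = 52,350/2,213 = 23.656; ordering cost = 23.656 × $407 = $9,627.86
Average inventory = 2,213/2 = 1106.5; holding cost = 1106.5 × $8.7 = $9,626.55
Total = $9,627.86 + $9,626.55 = $19,254.41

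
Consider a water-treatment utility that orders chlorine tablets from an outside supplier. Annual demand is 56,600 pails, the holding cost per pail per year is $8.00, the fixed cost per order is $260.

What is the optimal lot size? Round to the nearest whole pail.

1,918 pails

2DS/H = 2·56,600·260/8 = 3,679,000.00
EOQ = √3,679,000.00 ≈ 1,918.07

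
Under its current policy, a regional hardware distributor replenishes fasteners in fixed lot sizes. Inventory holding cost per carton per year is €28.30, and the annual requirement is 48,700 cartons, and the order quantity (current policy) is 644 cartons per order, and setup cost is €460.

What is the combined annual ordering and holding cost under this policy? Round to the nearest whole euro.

€43,898

Orders/yr = 48,700/644 = 75.621; ordering cost = 75.621 × €460 = €34,785.71
Average inventory = 644/2 = 322; holding cost = 322 × €28.3 = €9,112.60
Total = €34,785.71 + €9,112.60 = €43,898.31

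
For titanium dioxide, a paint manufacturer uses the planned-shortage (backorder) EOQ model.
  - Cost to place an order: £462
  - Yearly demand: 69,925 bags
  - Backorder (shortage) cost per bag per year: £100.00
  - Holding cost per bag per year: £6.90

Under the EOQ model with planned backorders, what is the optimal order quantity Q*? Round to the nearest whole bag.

3,164 bags

Q* = √(2DS/H) · √((H + b)/b)
   = √(2 × 69,925 × 462 / 6.9) · √((6.9 + 100) / 100)
   = 3,060.044 × 1.0339 ≈ 3,163.85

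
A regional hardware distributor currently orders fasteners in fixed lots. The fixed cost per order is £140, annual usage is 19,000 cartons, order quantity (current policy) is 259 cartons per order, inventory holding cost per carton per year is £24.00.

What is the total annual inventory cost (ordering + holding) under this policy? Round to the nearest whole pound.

Orders/yr = 19,000/259 = 73.359; ordering cost = 73.359 × £140 = £10,270.27
Average inventory = 259/2 = 129.5; holding cost = 129.5 × £24 = £3,108.00
Total = £10,270.27 + £3,108.00 = £13,378.27

£13,378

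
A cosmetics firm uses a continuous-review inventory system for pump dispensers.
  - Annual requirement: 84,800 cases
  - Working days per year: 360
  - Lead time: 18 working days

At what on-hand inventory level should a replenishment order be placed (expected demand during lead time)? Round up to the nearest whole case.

4,240 cases

Daily demand d = 84,800 / 360 = 235.556 cases/day
Demand during lead time = 235.556 × 18 = 4,240.00
Reorder point = 4,240.00 → round up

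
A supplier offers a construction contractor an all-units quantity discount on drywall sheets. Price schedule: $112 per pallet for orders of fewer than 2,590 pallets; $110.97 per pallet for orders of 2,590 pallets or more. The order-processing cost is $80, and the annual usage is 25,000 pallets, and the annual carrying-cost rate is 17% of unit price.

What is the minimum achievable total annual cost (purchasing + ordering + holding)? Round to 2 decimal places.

H₁ = 17%×$112 = $19.0400;  H₂ = 17%×$110.97 = $18.8649
EOQ₁ = √(2×25,000×80/19.0400) = 458.35  (< 2,590, feasible at tier 1)
EOQ₂ = √(2×25,000×80/18.8649) = 460.47  (< 2,590 → use Q = 2,590 at tier-2 price)
TC(tier 1 (EOQ₁), Q≈458.3) = $2,808,726.97
TC(tier 2, Q≈2,590.0) = $2,799,452.25
Minimum at tier 2: $2,799,452.25

$2,799,452.25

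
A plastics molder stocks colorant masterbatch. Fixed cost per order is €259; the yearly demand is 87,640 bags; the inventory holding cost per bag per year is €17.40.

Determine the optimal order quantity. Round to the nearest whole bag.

1,615 bags

Optimal lot size Q* = (2 × 87,640 × €259 / €17.4)^½ ≈ 1,615.26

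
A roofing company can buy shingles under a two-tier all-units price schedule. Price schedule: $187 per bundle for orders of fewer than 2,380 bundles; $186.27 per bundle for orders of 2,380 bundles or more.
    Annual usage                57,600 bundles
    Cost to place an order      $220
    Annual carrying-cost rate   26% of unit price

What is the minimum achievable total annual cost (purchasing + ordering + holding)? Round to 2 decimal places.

$10,792,108.31

H₁ = 26%×$187 = $48.6200;  H₂ = 26%×$186.27 = $48.4302
EOQ₁ = √(2×57,600×220/48.6200) = 721.99  (< 2,380, feasible at tier 1)
EOQ₂ = √(2×57,600×220/48.4302) = 723.40  (< 2,380 → use Q = 2,380 at tier-2 price)
TC(tier 1 (EOQ₁), Q≈722.0) = $10,806,303.07
TC(tier 2, Q≈2,380.0) = $10,792,108.31
Minimum at tier 2: $10,792,108.31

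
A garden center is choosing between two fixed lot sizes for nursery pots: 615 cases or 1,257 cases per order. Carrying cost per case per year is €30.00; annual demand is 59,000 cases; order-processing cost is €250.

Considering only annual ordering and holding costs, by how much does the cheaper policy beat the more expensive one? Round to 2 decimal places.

TC(Q) = (D/Q)S + (Q/2)H
TC(615) = (59,000/615)×250 + (615/2)×30 = €33,208.74
TC(1,257) = (59,000/1,257)×250 + (1,257/2)×30 = €30,589.29
Cheaper: Q = 1,257.  Difference = €2,619.45

€2,619.45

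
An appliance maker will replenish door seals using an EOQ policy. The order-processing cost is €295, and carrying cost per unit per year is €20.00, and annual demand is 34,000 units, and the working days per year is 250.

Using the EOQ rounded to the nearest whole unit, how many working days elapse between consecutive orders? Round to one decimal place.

2DS/H = 2·34,000·295/20 = 1,003,000.00
EOQ = √1,003,000.00 ≈ 1,001.50 → Q = 1,001 units
T = Q/D × 250 days = 1,001/34,000 × 250 = 7.360 days

7.4 days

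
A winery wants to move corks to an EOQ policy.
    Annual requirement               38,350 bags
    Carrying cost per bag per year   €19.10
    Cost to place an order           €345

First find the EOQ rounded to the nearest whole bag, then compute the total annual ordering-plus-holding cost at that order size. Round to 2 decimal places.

Optimal lot size Q* = (2 × 38,350 × €345 / €19.1)^½ ≈ 1,177.04 → Q = 1,177 bags
Orders/yr = 38,350/1,177 = 32.583; ordering cost = 32.583 × €345 = €11,241.08
Average inventory = 1,177/2 = 588.5; holding cost = 588.5 × €19.1 = €11,240.35
Total = €11,241.08 + €11,240.35 = €22,481.43

€22,481.43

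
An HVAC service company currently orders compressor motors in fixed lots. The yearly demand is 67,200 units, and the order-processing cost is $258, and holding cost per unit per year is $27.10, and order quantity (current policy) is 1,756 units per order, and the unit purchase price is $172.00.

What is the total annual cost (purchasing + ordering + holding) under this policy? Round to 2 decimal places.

$11,592,067.15

Ordering: D/Q × S = 67,200/1,756 × $258 = $9,873.35
Holding:  Q/2 × H = 1,756/2 × $27.1 = $23,793.80
Purchase cost = D·C = 67,200 × 172 = $11,558,400.00
Total = $9,873.35 + $23,793.80 + $11,558,400.00 = $11,592,067.15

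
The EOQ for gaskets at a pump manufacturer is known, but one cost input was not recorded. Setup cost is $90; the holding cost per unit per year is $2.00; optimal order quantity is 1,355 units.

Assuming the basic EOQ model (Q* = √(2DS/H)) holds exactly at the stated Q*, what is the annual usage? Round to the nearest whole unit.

From Q* = √(2DS/H) ⇒ Q*² = 2DS/H.
D = Q²H / (2S) = 1,355² × 2 / (2 × 90) = 20,400.28

20,400 units per year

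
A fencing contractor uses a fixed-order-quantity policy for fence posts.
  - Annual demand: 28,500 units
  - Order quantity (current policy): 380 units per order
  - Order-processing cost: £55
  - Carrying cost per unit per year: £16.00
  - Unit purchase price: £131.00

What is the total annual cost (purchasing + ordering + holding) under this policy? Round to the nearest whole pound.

£3,740,665

Orders/yr = 28,500/380 = 75.000; ordering cost = 75.000 × £55 = £4,125.00
Average inventory = 380/2 = 190; holding cost = 190 × £16 = £3,040.00
Purchase cost = D·C = 28,500 × 131 = £3,733,500.00
Total = £4,125.00 + £3,040.00 + £3,733,500.00 = £3,740,665.00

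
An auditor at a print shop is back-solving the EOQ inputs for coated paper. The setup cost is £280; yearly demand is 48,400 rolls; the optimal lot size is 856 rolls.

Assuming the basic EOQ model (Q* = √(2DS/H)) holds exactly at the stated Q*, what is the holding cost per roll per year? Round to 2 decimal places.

From Q* = √(2DS/H) ⇒ Q*² = 2DS/H.
H = 2DS / Q² = 2 × 48,400 × 280 / 856² = 36.9901

£36.99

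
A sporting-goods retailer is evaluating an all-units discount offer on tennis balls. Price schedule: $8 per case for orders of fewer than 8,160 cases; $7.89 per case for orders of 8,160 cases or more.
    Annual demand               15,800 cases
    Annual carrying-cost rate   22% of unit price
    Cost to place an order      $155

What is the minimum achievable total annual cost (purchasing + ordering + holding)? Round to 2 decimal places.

H₁ = 22%×$8 = $1.7600;  H₂ = 22%×$7.89 = $1.7358
EOQ₁ = √(2×15,800×155/1.7600) = 1,668.22  (< 8,160, feasible at tier 1)
EOQ₂ = √(2×15,800×155/1.7358) = 1,679.81  (< 8,160 → use Q = 8,160 at tier-2 price)
TC(tier 1 (EOQ₁), Q≈1,668.2) = $129,336.07
TC(tier 2, Q≈8,160.0) = $132,044.19
Minimum at tier 1 (EOQ₁): $129,336.07

$129,336.07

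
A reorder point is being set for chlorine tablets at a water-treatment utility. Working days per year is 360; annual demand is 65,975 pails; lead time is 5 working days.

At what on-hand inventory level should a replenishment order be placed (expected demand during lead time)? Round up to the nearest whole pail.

917 pails

Daily demand d = 65,975 / 360 = 183.264 pails/day
Demand during lead time = 183.264 × 5 = 916.32
Reorder point = 916.32 → round up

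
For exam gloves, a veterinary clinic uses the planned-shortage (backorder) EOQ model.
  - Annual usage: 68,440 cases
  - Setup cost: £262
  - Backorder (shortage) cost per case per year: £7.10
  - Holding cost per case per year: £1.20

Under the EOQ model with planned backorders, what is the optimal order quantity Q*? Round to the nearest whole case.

5,911 cases

Q* = √(2DS/H) · √((H + b)/b)
   = √(2 × 68,440 × 262 / 1.2) · √((1.2 + 7.1) / 7.1)
   = 5,466.760 × 1.0812 ≈ 5,910.71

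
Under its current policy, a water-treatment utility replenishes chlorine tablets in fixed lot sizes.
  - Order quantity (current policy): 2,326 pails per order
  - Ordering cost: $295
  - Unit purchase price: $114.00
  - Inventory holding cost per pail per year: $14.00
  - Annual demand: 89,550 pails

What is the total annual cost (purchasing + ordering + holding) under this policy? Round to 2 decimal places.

$10,236,339.37

Orders/yr = 89,550/2,326 = 38.500; ordering cost = 38.500 × $295 = $11,357.37
Average inventory = 2,326/2 = 1163; holding cost = 1163 × $14 = $16,282.00
Purchase cost = D·C = 89,550 × 114 = $10,208,700.00
Total = $11,357.37 + $16,282.00 + $10,208,700.00 = $10,236,339.37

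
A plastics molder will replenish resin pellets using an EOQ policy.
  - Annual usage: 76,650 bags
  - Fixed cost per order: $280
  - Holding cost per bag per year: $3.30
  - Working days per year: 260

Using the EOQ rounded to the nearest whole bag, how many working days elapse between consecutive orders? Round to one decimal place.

12.2 days

Q* = √(2·D·S / H) = √(2·76,650·280 / 3.3) = √13,007,272.7 ≈ 3,606.56 → Q = 3,607 bags
Cycle time = (working days × Q)/D = (260 × 3,607) / 76,650 = 12.235 days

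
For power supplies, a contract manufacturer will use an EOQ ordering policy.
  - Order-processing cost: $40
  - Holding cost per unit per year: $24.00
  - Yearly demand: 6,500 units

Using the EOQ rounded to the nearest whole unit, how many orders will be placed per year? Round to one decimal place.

44.2 orders per year

EOQ = √(2DS/H) = √(2 × 6,500 × 40 / 24)
    = √(21,666.67) ≈ 147.20 → Q = 147
Orders per year = D/Q = 6,500 / 147 = 44.218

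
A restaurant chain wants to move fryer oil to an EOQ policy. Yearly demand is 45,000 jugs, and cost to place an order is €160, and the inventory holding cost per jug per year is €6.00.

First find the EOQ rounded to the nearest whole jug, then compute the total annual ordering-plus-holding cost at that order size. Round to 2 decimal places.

Optimal lot size Q* = (2 × 45,000 × €160 / €6)^½ ≈ 1,549.19 → Q = 1,549 jugs
Annual ordering cost = (D/Q)·S = (45,000/1,549) × 160 = €4,648.16
Annual holding cost  = (Q/2)·H = (1,549/2) × 6 = €4,647.00
Total = €4,648.16 + €4,647.00 = €9,295.16

€9,295.16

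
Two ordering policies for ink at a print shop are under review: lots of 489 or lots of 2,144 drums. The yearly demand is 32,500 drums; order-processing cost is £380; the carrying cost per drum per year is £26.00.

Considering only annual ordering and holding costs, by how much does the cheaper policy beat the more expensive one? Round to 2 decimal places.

£2,019.64

For each Q, cost = (D/Q)·S + (Q/2)·H.
TC(489) = (32,500/489)×380 + (489/2)×26 = £31,612.62
TC(2,144) = (32,500/2,144)×380 + (2,144/2)×26 = £33,632.26
Cheaper: Q = 489.  Difference = £2,019.64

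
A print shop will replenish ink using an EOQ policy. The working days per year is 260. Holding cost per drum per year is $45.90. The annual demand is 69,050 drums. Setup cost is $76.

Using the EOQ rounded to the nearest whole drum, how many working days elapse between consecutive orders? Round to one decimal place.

Optimal lot size Q* = (2 × 69,050 × $76 / $45.9)^½ ≈ 478.19 → Q = 478 drums
Days between orders = 260 / (D/Q) = 260 / 144.456 ≈ 1.800

1.8 days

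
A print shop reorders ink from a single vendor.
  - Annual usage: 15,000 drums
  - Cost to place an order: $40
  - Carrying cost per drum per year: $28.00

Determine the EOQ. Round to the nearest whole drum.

Q* = √(2·D·S / H) = √(2·15,000·40 / 28) = √42,857.1 ≈ 207.02

207 drums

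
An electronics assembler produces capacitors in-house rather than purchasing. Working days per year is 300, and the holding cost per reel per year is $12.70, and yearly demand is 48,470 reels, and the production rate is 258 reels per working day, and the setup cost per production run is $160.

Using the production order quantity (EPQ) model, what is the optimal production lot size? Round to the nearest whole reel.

Daily demand d = 48,470/300 = 161.567; p = 258; 1 − d/p = 0.37377
EPQ = √(2DS / (H(1 − d/p)))
    = √(2 × 48,470 × 160 / (12.7 × 0.37377)) ≈ 1,807.61

1,808 reels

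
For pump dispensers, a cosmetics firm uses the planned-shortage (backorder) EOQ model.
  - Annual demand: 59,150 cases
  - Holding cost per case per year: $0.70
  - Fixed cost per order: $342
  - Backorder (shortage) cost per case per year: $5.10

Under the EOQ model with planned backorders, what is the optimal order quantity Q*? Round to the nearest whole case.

Basic EOQ = √(2·59,150·342/0.7) = 7,602.500
Backorder adjustment √((H+b)/b) = √((0.7+5.1)/5.1) = 1.0664
Q* = 7,602.500 × 1.0664 ≈ 8,107.47

8,107 cases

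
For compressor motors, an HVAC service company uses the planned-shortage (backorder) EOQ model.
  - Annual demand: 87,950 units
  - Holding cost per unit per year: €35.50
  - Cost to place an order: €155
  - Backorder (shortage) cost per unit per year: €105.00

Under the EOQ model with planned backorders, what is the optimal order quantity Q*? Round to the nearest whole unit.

Q* = √(2DS/H) · √((H + b)/b)
   = √(2 × 87,950 × 155 / 35.5) · √((35.5 + 105) / 105)
   = 876.364 × 1.1568 ≈ 1,013.74

1,014 units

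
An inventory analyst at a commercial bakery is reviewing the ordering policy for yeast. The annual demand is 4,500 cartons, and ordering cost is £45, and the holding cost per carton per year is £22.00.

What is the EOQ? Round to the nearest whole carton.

Q* = √(2·D·S / H) = √(2·4,500·45 / 22) = √18,409.1 ≈ 135.68

136 cartons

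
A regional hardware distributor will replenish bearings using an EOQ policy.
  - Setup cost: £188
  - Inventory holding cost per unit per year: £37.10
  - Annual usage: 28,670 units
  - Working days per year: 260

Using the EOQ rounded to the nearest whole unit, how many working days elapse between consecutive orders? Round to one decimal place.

4.9 days

Optimal lot size Q* = (2 × 28,670 × £188 / £37.1)^½ ≈ 539.04 → Q = 539 units
T = Q/D × 260 days = 539/28,670 × 260 = 4.888 days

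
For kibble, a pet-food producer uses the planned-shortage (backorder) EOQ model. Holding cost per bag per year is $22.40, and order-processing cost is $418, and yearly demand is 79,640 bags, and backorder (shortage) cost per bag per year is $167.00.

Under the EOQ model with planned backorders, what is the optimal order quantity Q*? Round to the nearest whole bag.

Q* = √(2DS/H) · √((H + b)/b)
   = √(2 × 79,640 × 418 / 22.4) · √((22.4 + 167) / 167)
   = 1,724.030 × 1.0650 ≈ 1,836.02

1,836 bags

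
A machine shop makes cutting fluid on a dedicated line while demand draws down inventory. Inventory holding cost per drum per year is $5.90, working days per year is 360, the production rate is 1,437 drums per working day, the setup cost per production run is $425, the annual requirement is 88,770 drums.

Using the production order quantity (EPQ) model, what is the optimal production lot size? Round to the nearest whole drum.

3,929 drums

d = 88,770/360 = 246.5833 drums/day;  effective holding cost H(1 − d/p) = 5.9·(1 − 246.5833/1437) = 4.88758
Q* = √(2DS / H_eff) = √(2·88,770·425 / 4.88758) ≈ 3,929.12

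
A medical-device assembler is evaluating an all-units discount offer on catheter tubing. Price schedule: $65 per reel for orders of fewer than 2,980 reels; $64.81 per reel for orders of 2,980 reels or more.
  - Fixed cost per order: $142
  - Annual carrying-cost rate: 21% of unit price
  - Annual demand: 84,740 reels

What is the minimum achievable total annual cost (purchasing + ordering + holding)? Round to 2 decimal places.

H₁ = 21%×$65 = $13.6500;  H₂ = 21%×$64.81 = $13.6101
EOQ₁ = √(2×84,740×142/13.6500) = 1,327.81  (< 2,980, feasible at tier 1)
EOQ₂ = √(2×84,740×142/13.6101) = 1,329.76  (< 2,980 → use Q = 2,980 at tier-2 price)
TC(tier 1 (EOQ₁), Q≈1,327.8) = $5,526,224.65
TC(tier 2, Q≈2,980.0) = $5,516,316.40
Minimum at tier 2: $5,516,316.40

$5,516,316.40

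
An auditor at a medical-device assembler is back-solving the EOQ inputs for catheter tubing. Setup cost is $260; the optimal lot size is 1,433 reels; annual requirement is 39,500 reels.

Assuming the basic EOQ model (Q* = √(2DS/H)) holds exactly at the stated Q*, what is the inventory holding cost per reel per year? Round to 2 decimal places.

$10.00

EOQ relation: Q² = 2DS/H, so rearrange for the unknown.
H = 2DS / Q² = 2 × 39,500 × 260 / 1,433² = 10.0025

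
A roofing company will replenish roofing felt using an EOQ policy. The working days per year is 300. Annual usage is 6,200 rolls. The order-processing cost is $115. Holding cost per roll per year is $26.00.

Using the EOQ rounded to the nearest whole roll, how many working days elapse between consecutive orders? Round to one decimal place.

11.3 days

Optimal lot size Q* = (2 × 6,200 × $115 / $26)^½ ≈ 234.19 → Q = 234 rolls
Days between orders = 300 / (D/Q) = 300 / 26.496 ≈ 11.323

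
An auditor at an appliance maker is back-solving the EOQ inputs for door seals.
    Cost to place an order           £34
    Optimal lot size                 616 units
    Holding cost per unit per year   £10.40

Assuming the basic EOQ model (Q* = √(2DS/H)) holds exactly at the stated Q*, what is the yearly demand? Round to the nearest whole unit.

EOQ relation: Q² = 2DS/H, so rearrange for the unknown.
D = Q²H / (2S) = 616² × 10.4 / (2 × 34) = 58,034.45

58,034 units per year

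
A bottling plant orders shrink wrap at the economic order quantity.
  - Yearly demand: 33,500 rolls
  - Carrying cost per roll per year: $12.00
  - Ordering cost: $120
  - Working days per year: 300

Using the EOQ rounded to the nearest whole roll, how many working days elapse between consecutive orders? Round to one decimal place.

7.3 days

Optimal lot size Q* = (2 × 33,500 × $120 / $12)^½ ≈ 818.54 → Q = 819 rolls
T = Q/D × 300 days = 819/33,500 × 300 = 7.334 days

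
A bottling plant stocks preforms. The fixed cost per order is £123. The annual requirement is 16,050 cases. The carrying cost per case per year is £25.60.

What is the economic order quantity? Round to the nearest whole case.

393 cases

2DS/H = 2·16,050·123/25.6 = 154,230.47
EOQ = √154,230.47 ≈ 392.72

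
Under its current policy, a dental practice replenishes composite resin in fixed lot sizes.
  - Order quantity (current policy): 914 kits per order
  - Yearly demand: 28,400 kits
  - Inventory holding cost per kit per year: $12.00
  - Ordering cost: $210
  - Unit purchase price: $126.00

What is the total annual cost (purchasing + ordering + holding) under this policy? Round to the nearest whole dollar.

$3,590,409

Annual ordering cost = (D/Q)·S = (28,400/914) × 210 = $6,525.16
Annual holding cost  = (Q/2)·H = (914/2) × 12 = $5,484.00
Purchase cost = D·C = 28,400 × 126 = $3,578,400.00
Total = $6,525.16 + $5,484.00 + $3,578,400.00 = $3,590,409.16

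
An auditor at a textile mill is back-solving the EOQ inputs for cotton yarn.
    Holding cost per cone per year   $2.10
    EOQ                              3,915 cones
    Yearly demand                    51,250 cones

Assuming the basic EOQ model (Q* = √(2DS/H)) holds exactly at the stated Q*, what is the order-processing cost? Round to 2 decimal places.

$314.02

EOQ relation: Q² = 2DS/H, so rearrange for the unknown.
S = Q²H / (2D) = 3,915² × 2.1 / (2 × 51,250) = 314.0212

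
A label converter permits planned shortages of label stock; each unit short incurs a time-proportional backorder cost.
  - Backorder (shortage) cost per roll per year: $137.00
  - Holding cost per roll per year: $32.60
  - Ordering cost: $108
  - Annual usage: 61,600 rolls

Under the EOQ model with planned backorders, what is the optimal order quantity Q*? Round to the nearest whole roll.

Q* = √(2DS/H) · √((H + b)/b)
   = √(2 × 61,600 × 108 / 32.6) · √((32.6 + 137) / 137)
   = 638.864 × 1.1126 ≈ 710.82

711 rolls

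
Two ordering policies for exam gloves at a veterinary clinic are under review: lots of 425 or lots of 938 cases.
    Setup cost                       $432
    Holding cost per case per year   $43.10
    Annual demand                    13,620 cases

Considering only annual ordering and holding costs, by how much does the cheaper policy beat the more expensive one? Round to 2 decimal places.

$3,483.57

Annual cost at Q: ordering D·S/Q plus holding Q·H/2.
TC(425) = (13,620/425)×432 + (425/2)×43.1 = $23,003.08
TC(938) = (13,620/938)×432 + (938/2)×43.1 = $26,486.65
Cheaper: Q = 425.  Difference = $3,483.57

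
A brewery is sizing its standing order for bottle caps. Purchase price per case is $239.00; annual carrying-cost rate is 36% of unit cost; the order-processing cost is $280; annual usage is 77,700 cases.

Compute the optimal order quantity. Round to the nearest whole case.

Holding cost per case per year: H = 36% × $239 = $86.0400
2DS/H = 2·77,700·280/86.04 = 505,718.27
EOQ = √505,718.27 ≈ 711.14

711 cases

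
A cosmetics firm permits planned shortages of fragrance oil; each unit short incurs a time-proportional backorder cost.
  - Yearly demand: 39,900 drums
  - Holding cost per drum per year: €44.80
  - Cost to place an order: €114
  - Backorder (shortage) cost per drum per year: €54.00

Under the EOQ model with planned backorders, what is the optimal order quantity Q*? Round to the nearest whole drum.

610 drums

Q* = √(2DS/H) · √((H + b)/b)
   = √(2 × 39,900 × 114 / 44.8) · √((44.8 + 54) / 54)
   = 450.625 × 1.3526 ≈ 609.53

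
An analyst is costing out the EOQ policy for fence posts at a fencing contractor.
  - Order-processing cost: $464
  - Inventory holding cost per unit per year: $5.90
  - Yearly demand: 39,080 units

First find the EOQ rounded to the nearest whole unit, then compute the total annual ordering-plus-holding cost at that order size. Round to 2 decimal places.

$14,627.74

2DS/H = 2·39,080·464/5.9 = 6,146,820.34
EOQ = √6,146,820.34 ≈ 2,479.28 → Q = 2,479 units
Orders/yr = 39,080/2,479 = 15.764; ordering cost = 15.764 × $464 = $7,314.69
Average inventory = 2,479/2 = 1239.5; holding cost = 1239.5 × $5.9 = $7,313.05
Total = $7,314.69 + $7,313.05 = $14,627.74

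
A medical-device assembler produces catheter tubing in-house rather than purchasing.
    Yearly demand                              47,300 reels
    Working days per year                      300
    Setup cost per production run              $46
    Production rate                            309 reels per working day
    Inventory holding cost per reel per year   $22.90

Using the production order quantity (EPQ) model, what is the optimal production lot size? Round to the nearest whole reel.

d = 47,300/300 = 157.6667 reels/day;  effective holding cost H(1 − d/p) = 22.9·(1 − 157.6667/309) = 11.21532
Q* = √(2DS / H_eff) = √(2·47,300·46 / 11.21532) ≈ 622.90

623 reels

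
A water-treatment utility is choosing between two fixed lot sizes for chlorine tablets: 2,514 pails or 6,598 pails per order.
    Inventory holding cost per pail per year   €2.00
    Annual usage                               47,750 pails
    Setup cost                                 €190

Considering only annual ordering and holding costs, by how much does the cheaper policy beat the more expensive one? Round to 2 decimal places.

€1,850.25

For each Q, cost = (D/Q)·S + (Q/2)·H.
TC(2,514) = (47,750/2,514)×190 + (2,514/2)×2 = €6,122.79
TC(6,598) = (47,750/6,598)×190 + (6,598/2)×2 = €7,973.04
Lots of 2,514 are cheaper by €1,850.25.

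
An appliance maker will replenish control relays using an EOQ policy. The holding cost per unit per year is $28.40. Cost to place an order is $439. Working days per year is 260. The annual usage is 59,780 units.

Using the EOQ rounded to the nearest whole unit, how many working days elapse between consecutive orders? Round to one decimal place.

5.9 days

EOQ = √(2DS/H) = √(2 × 59,780 × 439 / 28.4)
    = √(1,848,128.17) ≈ 1,359.46 → Q = 1,359 units
T = Q/D × 260 days = 1,359/59,780 × 260 = 5.911 days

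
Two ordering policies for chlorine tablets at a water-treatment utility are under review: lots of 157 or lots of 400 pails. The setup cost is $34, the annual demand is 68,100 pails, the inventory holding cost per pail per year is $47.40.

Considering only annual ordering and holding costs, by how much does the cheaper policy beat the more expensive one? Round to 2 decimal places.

Annual cost at Q: ordering D·S/Q plus holding Q·H/2.
TC(157) = (68,100/157)×34 + (157/2)×47.4 = $18,468.67
TC(400) = (68,100/400)×34 + (400/2)×47.4 = $15,268.50
Lots of 400 are cheaper by $3,200.17.

$3,200.17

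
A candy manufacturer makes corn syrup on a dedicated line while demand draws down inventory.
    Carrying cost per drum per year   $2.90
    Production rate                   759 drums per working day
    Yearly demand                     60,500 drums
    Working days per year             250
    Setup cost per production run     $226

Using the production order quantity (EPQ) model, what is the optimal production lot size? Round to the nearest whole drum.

3,721 drums

Daily demand d = 60,500/250 = 242.000; p = 759; 1 − d/p = 0.68116
EPQ = √(2DS / (H(1 − d/p)))
    = √(2 × 60,500 × 226 / (2.9 × 0.68116)) ≈ 3,720.69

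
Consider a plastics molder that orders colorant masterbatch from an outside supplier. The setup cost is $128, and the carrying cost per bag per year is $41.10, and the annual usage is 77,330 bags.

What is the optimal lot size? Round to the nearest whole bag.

2DS/H = 2·77,330·128/41.1 = 481,666.18
EOQ = √481,666.18 ≈ 694.02

694 bags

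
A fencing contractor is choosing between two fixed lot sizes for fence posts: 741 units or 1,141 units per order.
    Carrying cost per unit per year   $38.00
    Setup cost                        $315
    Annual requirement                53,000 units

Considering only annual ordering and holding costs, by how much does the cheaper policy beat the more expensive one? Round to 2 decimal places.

$298.46

Annual cost at Q: ordering D·S/Q plus holding Q·H/2.
TC(741) = (53,000/741)×315 + (741/2)×38 = $36,609.36
TC(1,141) = (53,000/1,141)×315 + (1,141/2)×38 = $36,310.90
Lots of 1,141 are cheaper by $298.46.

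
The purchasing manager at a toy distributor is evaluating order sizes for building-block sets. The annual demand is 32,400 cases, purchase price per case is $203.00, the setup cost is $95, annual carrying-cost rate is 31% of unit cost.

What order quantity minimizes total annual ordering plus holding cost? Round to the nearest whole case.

313 cases

H = i·C = 0.31 × $203 = $62.9300 per case-year
EOQ = √(2DS/H) = √(2 × 32,400 × 95 / 62.93)
    = √(97,822.98) ≈ 312.77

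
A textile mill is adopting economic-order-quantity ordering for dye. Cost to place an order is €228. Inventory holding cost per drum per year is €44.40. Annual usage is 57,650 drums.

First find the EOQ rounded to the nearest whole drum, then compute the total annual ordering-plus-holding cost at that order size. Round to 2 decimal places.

€34,164.39

Q* = √(2·D·S / H) = √(2·57,650·228 / 44.4) = √592,081.1 ≈ 769.47 → Q = 769 drums
Ordering: D/Q × S = 57,650/769 × €228 = €17,092.59
Holding:  Q/2 × H = 769/2 × €44.4 = €17,071.80
Total = €17,092.59 + €17,071.80 = €34,164.39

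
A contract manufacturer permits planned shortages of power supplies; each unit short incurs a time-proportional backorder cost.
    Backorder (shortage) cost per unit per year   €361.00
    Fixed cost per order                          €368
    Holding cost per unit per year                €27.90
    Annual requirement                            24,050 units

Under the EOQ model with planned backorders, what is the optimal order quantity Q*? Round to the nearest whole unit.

Q* = √(2DS/H) · √((H + b)/b)
   = √(2 × 24,050 × 368 / 27.9) · √((27.9 + 361) / 361)
   = 796.516 × 1.0379 ≈ 826.72

827 units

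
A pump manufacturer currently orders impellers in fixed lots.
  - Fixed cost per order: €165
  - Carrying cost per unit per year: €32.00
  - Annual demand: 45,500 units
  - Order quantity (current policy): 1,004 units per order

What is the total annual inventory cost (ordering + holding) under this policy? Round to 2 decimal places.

€23,541.59

Ordering: D/Q × S = 45,500/1,004 × €165 = €7,477.59
Holding:  Q/2 × H = 1,004/2 × €32 = €16,064.00
Total = €7,477.59 + €16,064.00 = €23,541.59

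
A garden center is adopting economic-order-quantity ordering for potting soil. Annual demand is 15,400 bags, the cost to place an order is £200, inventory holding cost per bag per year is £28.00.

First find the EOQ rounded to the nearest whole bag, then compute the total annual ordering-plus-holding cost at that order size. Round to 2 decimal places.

Optimal lot size Q* = (2 × 15,400 × £200 / £28)^½ ≈ 469.04 → Q = 469 bags
Annual ordering cost = (D/Q)·S = (15,400/469) × 200 = £6,567.16
Annual holding cost  = (Q/2)·H = (469/2) × 28 = £6,566.00
Total = £6,567.16 + £6,566.00 = £13,133.16

£13,133.16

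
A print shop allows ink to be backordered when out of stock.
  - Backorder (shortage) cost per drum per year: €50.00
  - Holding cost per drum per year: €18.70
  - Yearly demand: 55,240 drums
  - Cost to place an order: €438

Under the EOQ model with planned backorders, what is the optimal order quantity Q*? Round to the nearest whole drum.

1,886 drums

Q* = √(2DS/H) · √((H + b)/b)
   = √(2 × 55,240 × 438 / 18.7) · √((18.7 + 50) / 50)
   = 1,608.637 × 1.1722 ≈ 1,885.61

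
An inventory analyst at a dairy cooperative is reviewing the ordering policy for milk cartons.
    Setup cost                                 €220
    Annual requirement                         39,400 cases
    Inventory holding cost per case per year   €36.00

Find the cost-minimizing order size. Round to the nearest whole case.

694 cases

Q* = √(2·D·S / H) = √(2·39,400·220 / 36) = √481,555.6 ≈ 693.94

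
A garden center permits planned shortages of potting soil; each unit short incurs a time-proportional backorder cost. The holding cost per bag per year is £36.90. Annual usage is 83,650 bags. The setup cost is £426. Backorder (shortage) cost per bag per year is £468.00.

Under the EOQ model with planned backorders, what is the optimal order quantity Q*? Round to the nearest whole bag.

Q* = √(2DS/H) · √((H + b)/b)
   = √(2 × 83,650 × 426 / 36.9) · √((36.9 + 468) / 468)
   = 1,389.759 × 1.0387 ≈ 1,443.51

1,444 bags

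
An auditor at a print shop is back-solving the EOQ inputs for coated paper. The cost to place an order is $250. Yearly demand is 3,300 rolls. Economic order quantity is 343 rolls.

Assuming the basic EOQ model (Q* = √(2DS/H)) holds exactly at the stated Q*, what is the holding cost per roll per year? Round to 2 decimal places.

From Q* = √(2DS/H) ⇒ Q*² = 2DS/H.
H = 2DS / Q² = 2 × 3,300 × 250 / 343² = 14.0248

$14.02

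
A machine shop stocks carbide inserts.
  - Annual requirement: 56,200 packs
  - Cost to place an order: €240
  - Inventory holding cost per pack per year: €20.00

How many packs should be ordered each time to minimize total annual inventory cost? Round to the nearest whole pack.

1,161 packs

EOQ = √(2DS/H) = √(2 × 56,200 × 240 / 20)
    = √(1,348,800.00) ≈ 1,161.38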